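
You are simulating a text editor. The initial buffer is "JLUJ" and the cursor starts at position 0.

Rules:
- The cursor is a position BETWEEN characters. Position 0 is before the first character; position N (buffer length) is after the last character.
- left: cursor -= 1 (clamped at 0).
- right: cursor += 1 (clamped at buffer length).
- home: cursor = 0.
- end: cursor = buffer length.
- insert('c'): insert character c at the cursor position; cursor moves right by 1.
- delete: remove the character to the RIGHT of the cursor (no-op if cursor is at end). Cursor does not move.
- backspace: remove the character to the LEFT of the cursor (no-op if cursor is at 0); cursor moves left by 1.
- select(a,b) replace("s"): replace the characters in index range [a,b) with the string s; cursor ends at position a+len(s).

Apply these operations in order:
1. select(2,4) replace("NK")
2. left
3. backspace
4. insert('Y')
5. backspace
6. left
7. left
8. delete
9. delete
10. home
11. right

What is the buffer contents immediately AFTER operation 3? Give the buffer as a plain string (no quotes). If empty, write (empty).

After op 1 (select(2,4) replace("NK")): buf='JLNK' cursor=4
After op 2 (left): buf='JLNK' cursor=3
After op 3 (backspace): buf='JLK' cursor=2

Answer: JLK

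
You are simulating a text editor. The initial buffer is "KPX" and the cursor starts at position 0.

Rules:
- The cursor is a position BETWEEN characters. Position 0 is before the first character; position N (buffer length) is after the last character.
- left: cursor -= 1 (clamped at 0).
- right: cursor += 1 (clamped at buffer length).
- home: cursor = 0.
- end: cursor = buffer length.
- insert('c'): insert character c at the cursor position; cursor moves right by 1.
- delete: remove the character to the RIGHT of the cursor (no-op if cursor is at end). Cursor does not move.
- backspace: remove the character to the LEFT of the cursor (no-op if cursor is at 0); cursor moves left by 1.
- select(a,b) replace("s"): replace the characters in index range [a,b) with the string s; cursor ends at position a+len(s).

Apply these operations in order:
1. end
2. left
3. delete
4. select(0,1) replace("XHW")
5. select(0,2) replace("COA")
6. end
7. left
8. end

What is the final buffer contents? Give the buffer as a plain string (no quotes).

Answer: COAWP

Derivation:
After op 1 (end): buf='KPX' cursor=3
After op 2 (left): buf='KPX' cursor=2
After op 3 (delete): buf='KP' cursor=2
After op 4 (select(0,1) replace("XHW")): buf='XHWP' cursor=3
After op 5 (select(0,2) replace("COA")): buf='COAWP' cursor=3
After op 6 (end): buf='COAWP' cursor=5
After op 7 (left): buf='COAWP' cursor=4
After op 8 (end): buf='COAWP' cursor=5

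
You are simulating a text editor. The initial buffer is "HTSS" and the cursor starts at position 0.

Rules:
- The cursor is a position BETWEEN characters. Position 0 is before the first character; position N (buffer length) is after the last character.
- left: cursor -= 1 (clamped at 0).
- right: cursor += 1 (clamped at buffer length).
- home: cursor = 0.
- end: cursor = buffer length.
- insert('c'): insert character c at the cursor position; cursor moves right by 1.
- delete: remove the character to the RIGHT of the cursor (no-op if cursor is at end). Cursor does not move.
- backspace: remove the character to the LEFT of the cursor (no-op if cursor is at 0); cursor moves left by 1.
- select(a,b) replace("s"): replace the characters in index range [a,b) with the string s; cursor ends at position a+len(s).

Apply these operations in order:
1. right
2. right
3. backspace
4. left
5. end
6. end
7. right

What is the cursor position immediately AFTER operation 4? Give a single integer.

After op 1 (right): buf='HTSS' cursor=1
After op 2 (right): buf='HTSS' cursor=2
After op 3 (backspace): buf='HSS' cursor=1
After op 4 (left): buf='HSS' cursor=0

Answer: 0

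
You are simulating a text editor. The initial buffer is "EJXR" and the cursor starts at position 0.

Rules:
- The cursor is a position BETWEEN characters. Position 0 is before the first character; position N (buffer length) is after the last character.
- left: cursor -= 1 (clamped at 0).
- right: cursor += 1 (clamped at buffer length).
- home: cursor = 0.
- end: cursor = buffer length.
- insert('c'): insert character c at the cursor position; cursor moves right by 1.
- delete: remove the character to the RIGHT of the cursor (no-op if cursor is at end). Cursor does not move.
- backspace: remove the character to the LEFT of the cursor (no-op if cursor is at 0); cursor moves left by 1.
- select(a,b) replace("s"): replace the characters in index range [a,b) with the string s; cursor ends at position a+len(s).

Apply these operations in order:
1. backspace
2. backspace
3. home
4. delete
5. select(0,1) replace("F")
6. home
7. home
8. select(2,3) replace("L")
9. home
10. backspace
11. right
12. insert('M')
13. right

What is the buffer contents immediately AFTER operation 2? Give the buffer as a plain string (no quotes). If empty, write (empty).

After op 1 (backspace): buf='EJXR' cursor=0
After op 2 (backspace): buf='EJXR' cursor=0

Answer: EJXR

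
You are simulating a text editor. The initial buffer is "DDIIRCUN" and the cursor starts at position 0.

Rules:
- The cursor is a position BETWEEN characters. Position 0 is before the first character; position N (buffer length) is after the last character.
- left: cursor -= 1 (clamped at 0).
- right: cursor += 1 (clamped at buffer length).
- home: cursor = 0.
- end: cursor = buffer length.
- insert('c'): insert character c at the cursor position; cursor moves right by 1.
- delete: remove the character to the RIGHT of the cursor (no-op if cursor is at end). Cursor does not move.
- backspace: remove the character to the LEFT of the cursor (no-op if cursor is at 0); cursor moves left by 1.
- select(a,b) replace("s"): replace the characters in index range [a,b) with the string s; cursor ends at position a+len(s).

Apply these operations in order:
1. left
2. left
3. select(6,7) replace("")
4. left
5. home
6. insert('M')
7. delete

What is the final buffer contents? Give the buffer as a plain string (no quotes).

Answer: MDIIRCN

Derivation:
After op 1 (left): buf='DDIIRCUN' cursor=0
After op 2 (left): buf='DDIIRCUN' cursor=0
After op 3 (select(6,7) replace("")): buf='DDIIRCN' cursor=6
After op 4 (left): buf='DDIIRCN' cursor=5
After op 5 (home): buf='DDIIRCN' cursor=0
After op 6 (insert('M')): buf='MDDIIRCN' cursor=1
After op 7 (delete): buf='MDIIRCN' cursor=1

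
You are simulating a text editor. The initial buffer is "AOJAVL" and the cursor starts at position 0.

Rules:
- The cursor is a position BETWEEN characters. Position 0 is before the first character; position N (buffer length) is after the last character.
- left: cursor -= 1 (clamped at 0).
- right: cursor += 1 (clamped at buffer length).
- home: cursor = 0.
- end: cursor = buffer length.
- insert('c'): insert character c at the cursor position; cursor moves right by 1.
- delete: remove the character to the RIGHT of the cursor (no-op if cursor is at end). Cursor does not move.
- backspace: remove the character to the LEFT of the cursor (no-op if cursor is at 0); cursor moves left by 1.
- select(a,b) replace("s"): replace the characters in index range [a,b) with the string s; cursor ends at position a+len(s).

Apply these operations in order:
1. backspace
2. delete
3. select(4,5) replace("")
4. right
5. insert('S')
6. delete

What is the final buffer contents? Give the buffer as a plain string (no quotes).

Answer: OJAVS

Derivation:
After op 1 (backspace): buf='AOJAVL' cursor=0
After op 2 (delete): buf='OJAVL' cursor=0
After op 3 (select(4,5) replace("")): buf='OJAV' cursor=4
After op 4 (right): buf='OJAV' cursor=4
After op 5 (insert('S')): buf='OJAVS' cursor=5
After op 6 (delete): buf='OJAVS' cursor=5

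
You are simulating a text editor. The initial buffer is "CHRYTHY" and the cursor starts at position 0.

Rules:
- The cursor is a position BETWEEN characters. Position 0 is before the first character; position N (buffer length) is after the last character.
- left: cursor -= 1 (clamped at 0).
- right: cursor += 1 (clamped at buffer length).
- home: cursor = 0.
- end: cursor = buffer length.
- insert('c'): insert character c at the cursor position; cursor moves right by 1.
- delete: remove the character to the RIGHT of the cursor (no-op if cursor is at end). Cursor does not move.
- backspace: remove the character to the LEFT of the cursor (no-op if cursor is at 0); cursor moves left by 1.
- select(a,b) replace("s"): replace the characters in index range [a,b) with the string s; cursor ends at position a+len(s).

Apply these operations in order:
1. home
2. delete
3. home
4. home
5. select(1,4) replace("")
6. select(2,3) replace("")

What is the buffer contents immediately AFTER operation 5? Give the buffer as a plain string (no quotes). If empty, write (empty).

After op 1 (home): buf='CHRYTHY' cursor=0
After op 2 (delete): buf='HRYTHY' cursor=0
After op 3 (home): buf='HRYTHY' cursor=0
After op 4 (home): buf='HRYTHY' cursor=0
After op 5 (select(1,4) replace("")): buf='HHY' cursor=1

Answer: HHY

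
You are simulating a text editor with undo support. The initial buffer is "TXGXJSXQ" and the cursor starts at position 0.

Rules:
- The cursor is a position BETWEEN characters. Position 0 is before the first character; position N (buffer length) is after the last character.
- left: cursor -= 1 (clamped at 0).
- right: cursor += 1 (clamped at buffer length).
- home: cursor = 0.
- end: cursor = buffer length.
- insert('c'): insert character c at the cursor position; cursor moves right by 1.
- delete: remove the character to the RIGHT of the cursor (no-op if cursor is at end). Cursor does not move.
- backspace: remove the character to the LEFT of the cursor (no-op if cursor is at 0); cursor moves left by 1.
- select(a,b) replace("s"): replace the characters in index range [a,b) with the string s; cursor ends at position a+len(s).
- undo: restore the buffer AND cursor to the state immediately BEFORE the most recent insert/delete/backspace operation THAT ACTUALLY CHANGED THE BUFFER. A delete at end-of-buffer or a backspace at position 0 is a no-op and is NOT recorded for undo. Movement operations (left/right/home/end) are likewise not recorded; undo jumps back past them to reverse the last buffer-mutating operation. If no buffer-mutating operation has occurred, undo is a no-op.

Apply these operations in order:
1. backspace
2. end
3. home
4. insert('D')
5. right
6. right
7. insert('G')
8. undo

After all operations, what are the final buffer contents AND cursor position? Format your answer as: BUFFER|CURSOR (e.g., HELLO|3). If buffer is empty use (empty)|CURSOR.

Answer: DTXGXJSXQ|3

Derivation:
After op 1 (backspace): buf='TXGXJSXQ' cursor=0
After op 2 (end): buf='TXGXJSXQ' cursor=8
After op 3 (home): buf='TXGXJSXQ' cursor=0
After op 4 (insert('D')): buf='DTXGXJSXQ' cursor=1
After op 5 (right): buf='DTXGXJSXQ' cursor=2
After op 6 (right): buf='DTXGXJSXQ' cursor=3
After op 7 (insert('G')): buf='DTXGGXJSXQ' cursor=4
After op 8 (undo): buf='DTXGXJSXQ' cursor=3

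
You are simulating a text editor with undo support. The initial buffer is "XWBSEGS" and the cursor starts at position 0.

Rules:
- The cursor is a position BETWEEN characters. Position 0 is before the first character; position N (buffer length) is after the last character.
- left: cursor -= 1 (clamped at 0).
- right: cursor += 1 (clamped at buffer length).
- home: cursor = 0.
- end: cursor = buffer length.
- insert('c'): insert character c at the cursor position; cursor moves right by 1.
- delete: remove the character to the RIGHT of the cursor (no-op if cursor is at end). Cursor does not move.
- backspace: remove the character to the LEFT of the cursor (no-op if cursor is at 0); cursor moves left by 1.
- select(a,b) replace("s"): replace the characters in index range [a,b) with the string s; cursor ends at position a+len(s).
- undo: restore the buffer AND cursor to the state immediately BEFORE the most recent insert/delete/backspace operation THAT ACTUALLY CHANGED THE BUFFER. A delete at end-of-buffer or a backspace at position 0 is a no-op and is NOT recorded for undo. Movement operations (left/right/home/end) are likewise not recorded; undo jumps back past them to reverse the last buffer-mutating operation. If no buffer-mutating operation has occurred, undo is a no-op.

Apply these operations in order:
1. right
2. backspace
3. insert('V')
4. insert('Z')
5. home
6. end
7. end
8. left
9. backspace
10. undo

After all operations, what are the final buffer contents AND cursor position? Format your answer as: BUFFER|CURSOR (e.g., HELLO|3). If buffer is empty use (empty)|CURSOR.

Answer: VZWBSEGS|7

Derivation:
After op 1 (right): buf='XWBSEGS' cursor=1
After op 2 (backspace): buf='WBSEGS' cursor=0
After op 3 (insert('V')): buf='VWBSEGS' cursor=1
After op 4 (insert('Z')): buf='VZWBSEGS' cursor=2
After op 5 (home): buf='VZWBSEGS' cursor=0
After op 6 (end): buf='VZWBSEGS' cursor=8
After op 7 (end): buf='VZWBSEGS' cursor=8
After op 8 (left): buf='VZWBSEGS' cursor=7
After op 9 (backspace): buf='VZWBSES' cursor=6
After op 10 (undo): buf='VZWBSEGS' cursor=7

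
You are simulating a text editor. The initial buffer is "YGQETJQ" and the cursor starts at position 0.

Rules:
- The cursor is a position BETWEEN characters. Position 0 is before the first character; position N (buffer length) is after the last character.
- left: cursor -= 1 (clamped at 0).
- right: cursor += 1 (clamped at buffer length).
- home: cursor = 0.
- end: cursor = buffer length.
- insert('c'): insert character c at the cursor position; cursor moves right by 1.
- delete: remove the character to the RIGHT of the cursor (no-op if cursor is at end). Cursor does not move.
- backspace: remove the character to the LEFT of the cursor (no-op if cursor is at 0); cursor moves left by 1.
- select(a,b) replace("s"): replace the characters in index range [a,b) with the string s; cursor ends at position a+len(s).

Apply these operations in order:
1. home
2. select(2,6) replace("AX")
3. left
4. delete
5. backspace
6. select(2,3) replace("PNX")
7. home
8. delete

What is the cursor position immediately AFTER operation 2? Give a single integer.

Answer: 4

Derivation:
After op 1 (home): buf='YGQETJQ' cursor=0
After op 2 (select(2,6) replace("AX")): buf='YGAXQ' cursor=4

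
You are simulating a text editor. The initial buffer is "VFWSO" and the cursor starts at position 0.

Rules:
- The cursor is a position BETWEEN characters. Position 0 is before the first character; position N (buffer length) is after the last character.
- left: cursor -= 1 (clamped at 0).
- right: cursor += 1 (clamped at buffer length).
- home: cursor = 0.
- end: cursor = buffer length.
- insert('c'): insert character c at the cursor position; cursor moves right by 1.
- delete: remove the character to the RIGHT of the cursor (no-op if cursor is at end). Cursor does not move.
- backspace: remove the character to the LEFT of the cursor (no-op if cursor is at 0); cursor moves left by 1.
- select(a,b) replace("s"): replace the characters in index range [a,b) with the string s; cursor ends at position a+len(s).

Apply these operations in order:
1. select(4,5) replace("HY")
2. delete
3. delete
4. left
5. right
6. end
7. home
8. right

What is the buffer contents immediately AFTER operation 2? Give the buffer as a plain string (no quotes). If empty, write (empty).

Answer: VFWSHY

Derivation:
After op 1 (select(4,5) replace("HY")): buf='VFWSHY' cursor=6
After op 2 (delete): buf='VFWSHY' cursor=6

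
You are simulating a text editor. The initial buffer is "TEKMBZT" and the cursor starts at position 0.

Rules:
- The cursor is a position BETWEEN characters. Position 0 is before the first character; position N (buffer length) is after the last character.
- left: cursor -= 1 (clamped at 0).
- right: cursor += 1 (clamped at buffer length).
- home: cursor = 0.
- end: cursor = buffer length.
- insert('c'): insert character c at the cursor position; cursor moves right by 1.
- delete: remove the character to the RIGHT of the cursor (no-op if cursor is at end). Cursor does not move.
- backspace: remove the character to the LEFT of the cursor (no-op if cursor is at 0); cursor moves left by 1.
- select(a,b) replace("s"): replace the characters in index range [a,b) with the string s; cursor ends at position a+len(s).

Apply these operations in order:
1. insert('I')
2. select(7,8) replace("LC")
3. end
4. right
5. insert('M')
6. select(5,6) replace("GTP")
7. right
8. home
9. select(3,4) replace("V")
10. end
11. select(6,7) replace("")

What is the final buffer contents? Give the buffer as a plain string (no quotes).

After op 1 (insert('I')): buf='ITEKMBZT' cursor=1
After op 2 (select(7,8) replace("LC")): buf='ITEKMBZLC' cursor=9
After op 3 (end): buf='ITEKMBZLC' cursor=9
After op 4 (right): buf='ITEKMBZLC' cursor=9
After op 5 (insert('M')): buf='ITEKMBZLCM' cursor=10
After op 6 (select(5,6) replace("GTP")): buf='ITEKMGTPZLCM' cursor=8
After op 7 (right): buf='ITEKMGTPZLCM' cursor=9
After op 8 (home): buf='ITEKMGTPZLCM' cursor=0
After op 9 (select(3,4) replace("V")): buf='ITEVMGTPZLCM' cursor=4
After op 10 (end): buf='ITEVMGTPZLCM' cursor=12
After op 11 (select(6,7) replace("")): buf='ITEVMGPZLCM' cursor=6

Answer: ITEVMGPZLCM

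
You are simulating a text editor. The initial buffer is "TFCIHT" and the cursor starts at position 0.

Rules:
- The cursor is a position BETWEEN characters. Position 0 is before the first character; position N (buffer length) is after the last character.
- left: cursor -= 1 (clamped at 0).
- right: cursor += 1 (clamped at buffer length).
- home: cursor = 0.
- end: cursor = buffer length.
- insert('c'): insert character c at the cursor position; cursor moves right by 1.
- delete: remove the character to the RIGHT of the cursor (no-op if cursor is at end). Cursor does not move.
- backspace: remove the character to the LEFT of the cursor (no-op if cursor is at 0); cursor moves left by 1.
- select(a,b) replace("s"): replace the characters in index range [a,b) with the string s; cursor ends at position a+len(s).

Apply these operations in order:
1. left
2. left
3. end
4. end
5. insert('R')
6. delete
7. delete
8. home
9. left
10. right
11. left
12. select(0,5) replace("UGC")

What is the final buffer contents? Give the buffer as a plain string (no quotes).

Answer: UGCTR

Derivation:
After op 1 (left): buf='TFCIHT' cursor=0
After op 2 (left): buf='TFCIHT' cursor=0
After op 3 (end): buf='TFCIHT' cursor=6
After op 4 (end): buf='TFCIHT' cursor=6
After op 5 (insert('R')): buf='TFCIHTR' cursor=7
After op 6 (delete): buf='TFCIHTR' cursor=7
After op 7 (delete): buf='TFCIHTR' cursor=7
After op 8 (home): buf='TFCIHTR' cursor=0
After op 9 (left): buf='TFCIHTR' cursor=0
After op 10 (right): buf='TFCIHTR' cursor=1
After op 11 (left): buf='TFCIHTR' cursor=0
After op 12 (select(0,5) replace("UGC")): buf='UGCTR' cursor=3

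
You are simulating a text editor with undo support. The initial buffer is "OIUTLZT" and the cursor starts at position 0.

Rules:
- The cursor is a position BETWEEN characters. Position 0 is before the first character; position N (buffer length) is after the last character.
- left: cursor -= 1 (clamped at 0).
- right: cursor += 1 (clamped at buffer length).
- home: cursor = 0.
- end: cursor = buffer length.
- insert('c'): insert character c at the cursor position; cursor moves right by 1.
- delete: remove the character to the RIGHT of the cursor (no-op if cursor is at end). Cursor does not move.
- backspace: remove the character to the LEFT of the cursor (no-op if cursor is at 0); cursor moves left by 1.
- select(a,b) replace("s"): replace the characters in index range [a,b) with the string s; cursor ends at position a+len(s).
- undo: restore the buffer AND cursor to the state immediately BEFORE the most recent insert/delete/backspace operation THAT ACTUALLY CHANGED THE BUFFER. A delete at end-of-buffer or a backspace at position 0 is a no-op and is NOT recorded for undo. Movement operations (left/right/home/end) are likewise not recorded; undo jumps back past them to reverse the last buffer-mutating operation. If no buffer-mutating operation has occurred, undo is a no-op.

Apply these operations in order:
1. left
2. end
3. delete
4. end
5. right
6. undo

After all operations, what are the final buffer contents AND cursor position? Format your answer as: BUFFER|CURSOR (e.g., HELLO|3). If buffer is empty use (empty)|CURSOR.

After op 1 (left): buf='OIUTLZT' cursor=0
After op 2 (end): buf='OIUTLZT' cursor=7
After op 3 (delete): buf='OIUTLZT' cursor=7
After op 4 (end): buf='OIUTLZT' cursor=7
After op 5 (right): buf='OIUTLZT' cursor=7
After op 6 (undo): buf='OIUTLZT' cursor=7

Answer: OIUTLZT|7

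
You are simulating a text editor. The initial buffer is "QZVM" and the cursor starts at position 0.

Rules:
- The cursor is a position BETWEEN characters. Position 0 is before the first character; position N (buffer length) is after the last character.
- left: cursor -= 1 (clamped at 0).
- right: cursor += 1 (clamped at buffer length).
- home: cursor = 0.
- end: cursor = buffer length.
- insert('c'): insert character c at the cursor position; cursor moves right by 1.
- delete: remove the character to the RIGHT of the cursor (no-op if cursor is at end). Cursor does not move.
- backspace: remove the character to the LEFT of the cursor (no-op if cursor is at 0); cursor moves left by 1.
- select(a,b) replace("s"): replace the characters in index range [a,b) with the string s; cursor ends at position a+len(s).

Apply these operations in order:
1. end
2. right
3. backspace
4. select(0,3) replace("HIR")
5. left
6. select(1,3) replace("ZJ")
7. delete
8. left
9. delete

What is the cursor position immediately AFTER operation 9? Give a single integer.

After op 1 (end): buf='QZVM' cursor=4
After op 2 (right): buf='QZVM' cursor=4
After op 3 (backspace): buf='QZV' cursor=3
After op 4 (select(0,3) replace("HIR")): buf='HIR' cursor=3
After op 5 (left): buf='HIR' cursor=2
After op 6 (select(1,3) replace("ZJ")): buf='HZJ' cursor=3
After op 7 (delete): buf='HZJ' cursor=3
After op 8 (left): buf='HZJ' cursor=2
After op 9 (delete): buf='HZ' cursor=2

Answer: 2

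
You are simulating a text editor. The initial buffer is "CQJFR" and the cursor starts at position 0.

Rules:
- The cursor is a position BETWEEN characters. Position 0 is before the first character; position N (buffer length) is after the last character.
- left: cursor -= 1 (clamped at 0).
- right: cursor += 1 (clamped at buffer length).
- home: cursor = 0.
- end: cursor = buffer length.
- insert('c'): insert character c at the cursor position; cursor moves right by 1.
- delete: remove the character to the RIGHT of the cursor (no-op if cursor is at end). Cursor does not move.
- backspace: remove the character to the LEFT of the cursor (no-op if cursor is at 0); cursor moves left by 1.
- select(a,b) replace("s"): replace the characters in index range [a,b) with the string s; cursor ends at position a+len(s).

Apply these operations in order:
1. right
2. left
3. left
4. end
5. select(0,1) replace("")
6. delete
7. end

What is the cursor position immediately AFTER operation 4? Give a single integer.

Answer: 5

Derivation:
After op 1 (right): buf='CQJFR' cursor=1
After op 2 (left): buf='CQJFR' cursor=0
After op 3 (left): buf='CQJFR' cursor=0
After op 4 (end): buf='CQJFR' cursor=5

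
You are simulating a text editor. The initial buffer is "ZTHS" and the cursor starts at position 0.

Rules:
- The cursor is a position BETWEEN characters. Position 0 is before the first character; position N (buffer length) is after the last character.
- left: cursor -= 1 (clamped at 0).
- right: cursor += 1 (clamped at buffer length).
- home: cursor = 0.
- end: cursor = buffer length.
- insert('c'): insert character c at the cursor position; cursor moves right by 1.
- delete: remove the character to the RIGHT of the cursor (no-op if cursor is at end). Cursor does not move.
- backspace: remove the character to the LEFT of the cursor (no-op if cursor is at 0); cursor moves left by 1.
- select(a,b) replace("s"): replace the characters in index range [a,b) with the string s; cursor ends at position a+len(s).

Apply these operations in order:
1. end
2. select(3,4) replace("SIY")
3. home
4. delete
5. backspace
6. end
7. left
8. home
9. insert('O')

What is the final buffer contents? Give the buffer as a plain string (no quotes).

After op 1 (end): buf='ZTHS' cursor=4
After op 2 (select(3,4) replace("SIY")): buf='ZTHSIY' cursor=6
After op 3 (home): buf='ZTHSIY' cursor=0
After op 4 (delete): buf='THSIY' cursor=0
After op 5 (backspace): buf='THSIY' cursor=0
After op 6 (end): buf='THSIY' cursor=5
After op 7 (left): buf='THSIY' cursor=4
After op 8 (home): buf='THSIY' cursor=0
After op 9 (insert('O')): buf='OTHSIY' cursor=1

Answer: OTHSIY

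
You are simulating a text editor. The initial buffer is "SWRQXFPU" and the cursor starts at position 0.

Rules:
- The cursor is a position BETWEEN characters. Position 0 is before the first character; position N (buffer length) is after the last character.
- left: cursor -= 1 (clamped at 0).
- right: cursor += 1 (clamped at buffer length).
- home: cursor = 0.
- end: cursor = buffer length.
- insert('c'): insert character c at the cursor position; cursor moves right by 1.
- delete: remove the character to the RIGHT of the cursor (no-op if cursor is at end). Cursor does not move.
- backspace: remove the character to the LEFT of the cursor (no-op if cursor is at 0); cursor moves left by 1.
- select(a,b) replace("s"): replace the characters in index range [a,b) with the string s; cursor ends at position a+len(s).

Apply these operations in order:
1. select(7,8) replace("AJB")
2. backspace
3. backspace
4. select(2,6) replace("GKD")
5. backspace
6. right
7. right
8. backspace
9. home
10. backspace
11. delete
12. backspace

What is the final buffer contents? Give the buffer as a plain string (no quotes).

After op 1 (select(7,8) replace("AJB")): buf='SWRQXFPAJB' cursor=10
After op 2 (backspace): buf='SWRQXFPAJ' cursor=9
After op 3 (backspace): buf='SWRQXFPA' cursor=8
After op 4 (select(2,6) replace("GKD")): buf='SWGKDPA' cursor=5
After op 5 (backspace): buf='SWGKPA' cursor=4
After op 6 (right): buf='SWGKPA' cursor=5
After op 7 (right): buf='SWGKPA' cursor=6
After op 8 (backspace): buf='SWGKP' cursor=5
After op 9 (home): buf='SWGKP' cursor=0
After op 10 (backspace): buf='SWGKP' cursor=0
After op 11 (delete): buf='WGKP' cursor=0
After op 12 (backspace): buf='WGKP' cursor=0

Answer: WGKP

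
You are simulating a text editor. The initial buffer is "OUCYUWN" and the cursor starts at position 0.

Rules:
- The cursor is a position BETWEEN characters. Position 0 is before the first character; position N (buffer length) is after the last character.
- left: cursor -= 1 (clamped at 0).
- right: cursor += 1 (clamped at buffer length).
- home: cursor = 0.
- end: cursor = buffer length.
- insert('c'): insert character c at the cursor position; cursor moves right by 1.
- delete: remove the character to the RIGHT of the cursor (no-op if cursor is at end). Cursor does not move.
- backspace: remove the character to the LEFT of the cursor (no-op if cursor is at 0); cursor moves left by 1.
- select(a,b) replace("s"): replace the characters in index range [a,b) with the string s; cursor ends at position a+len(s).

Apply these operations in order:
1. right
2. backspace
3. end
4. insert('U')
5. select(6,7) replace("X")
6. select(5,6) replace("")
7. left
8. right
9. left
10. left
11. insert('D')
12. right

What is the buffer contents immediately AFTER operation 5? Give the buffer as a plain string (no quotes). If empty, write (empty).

After op 1 (right): buf='OUCYUWN' cursor=1
After op 2 (backspace): buf='UCYUWN' cursor=0
After op 3 (end): buf='UCYUWN' cursor=6
After op 4 (insert('U')): buf='UCYUWNU' cursor=7
After op 5 (select(6,7) replace("X")): buf='UCYUWNX' cursor=7

Answer: UCYUWNX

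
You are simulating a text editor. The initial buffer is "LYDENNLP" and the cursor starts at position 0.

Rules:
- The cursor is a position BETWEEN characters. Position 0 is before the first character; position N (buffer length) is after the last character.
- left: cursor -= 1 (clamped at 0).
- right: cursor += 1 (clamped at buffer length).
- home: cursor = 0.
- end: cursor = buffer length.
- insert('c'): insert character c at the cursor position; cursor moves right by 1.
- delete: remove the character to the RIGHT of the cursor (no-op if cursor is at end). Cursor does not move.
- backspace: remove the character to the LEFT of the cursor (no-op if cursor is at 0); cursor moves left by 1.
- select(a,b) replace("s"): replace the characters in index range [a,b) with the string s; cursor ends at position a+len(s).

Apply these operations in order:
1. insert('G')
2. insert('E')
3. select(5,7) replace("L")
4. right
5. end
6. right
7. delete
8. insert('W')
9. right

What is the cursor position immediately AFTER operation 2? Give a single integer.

After op 1 (insert('G')): buf='GLYDENNLP' cursor=1
After op 2 (insert('E')): buf='GELYDENNLP' cursor=2

Answer: 2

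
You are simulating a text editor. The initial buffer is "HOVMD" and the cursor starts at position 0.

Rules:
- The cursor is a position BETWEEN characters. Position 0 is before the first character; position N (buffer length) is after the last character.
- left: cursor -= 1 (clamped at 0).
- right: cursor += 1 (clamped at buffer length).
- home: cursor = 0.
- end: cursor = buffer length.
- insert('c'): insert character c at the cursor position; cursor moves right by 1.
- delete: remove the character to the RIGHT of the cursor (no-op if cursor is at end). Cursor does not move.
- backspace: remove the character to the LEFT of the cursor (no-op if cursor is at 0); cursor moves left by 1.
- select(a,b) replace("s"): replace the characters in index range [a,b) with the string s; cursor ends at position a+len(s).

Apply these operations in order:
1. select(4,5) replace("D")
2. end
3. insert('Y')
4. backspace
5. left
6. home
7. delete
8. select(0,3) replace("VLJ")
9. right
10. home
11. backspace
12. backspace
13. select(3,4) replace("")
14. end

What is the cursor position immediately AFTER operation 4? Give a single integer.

Answer: 5

Derivation:
After op 1 (select(4,5) replace("D")): buf='HOVMD' cursor=5
After op 2 (end): buf='HOVMD' cursor=5
After op 3 (insert('Y')): buf='HOVMDY' cursor=6
After op 4 (backspace): buf='HOVMD' cursor=5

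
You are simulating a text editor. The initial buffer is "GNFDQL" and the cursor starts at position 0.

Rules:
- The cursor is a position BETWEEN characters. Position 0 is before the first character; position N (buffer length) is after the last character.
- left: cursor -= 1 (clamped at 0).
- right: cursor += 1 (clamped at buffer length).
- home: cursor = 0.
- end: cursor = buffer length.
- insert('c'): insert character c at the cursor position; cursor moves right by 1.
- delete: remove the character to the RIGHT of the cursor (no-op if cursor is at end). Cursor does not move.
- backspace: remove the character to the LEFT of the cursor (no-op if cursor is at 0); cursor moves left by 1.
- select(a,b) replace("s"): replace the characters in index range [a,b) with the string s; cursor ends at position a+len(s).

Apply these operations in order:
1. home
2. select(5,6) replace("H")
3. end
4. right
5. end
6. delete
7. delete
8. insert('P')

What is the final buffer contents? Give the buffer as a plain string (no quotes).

Answer: GNFDQHP

Derivation:
After op 1 (home): buf='GNFDQL' cursor=0
After op 2 (select(5,6) replace("H")): buf='GNFDQH' cursor=6
After op 3 (end): buf='GNFDQH' cursor=6
After op 4 (right): buf='GNFDQH' cursor=6
After op 5 (end): buf='GNFDQH' cursor=6
After op 6 (delete): buf='GNFDQH' cursor=6
After op 7 (delete): buf='GNFDQH' cursor=6
After op 8 (insert('P')): buf='GNFDQHP' cursor=7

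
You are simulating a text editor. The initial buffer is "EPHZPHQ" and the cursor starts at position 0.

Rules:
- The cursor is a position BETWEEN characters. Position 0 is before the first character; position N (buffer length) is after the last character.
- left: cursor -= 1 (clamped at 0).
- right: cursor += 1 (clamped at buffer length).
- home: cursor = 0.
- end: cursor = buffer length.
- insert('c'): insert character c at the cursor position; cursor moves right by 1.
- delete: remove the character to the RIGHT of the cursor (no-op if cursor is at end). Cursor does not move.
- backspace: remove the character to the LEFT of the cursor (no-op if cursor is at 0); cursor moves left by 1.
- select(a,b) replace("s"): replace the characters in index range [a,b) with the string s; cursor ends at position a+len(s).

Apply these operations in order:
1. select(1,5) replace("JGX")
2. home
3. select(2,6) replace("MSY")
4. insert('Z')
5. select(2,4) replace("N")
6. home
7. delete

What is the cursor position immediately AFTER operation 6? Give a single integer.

After op 1 (select(1,5) replace("JGX")): buf='EJGXHQ' cursor=4
After op 2 (home): buf='EJGXHQ' cursor=0
After op 3 (select(2,6) replace("MSY")): buf='EJMSY' cursor=5
After op 4 (insert('Z')): buf='EJMSYZ' cursor=6
After op 5 (select(2,4) replace("N")): buf='EJNYZ' cursor=3
After op 6 (home): buf='EJNYZ' cursor=0

Answer: 0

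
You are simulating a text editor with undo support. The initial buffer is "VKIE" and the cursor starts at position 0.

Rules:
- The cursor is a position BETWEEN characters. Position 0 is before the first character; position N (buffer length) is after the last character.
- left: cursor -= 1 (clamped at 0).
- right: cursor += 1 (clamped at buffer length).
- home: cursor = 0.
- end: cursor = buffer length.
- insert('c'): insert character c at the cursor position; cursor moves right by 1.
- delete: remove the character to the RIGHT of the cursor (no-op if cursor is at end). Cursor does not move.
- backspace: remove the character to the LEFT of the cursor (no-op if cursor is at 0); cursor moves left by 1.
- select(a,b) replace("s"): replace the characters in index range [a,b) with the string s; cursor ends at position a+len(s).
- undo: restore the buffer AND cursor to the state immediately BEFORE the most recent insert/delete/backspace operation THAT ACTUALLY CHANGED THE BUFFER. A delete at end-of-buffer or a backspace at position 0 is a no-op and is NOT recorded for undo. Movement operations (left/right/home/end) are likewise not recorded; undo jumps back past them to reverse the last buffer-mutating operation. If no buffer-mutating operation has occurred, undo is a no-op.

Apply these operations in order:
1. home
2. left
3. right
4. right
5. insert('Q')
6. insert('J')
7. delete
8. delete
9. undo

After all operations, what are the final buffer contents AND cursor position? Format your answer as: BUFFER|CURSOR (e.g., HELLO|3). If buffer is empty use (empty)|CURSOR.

After op 1 (home): buf='VKIE' cursor=0
After op 2 (left): buf='VKIE' cursor=0
After op 3 (right): buf='VKIE' cursor=1
After op 4 (right): buf='VKIE' cursor=2
After op 5 (insert('Q')): buf='VKQIE' cursor=3
After op 6 (insert('J')): buf='VKQJIE' cursor=4
After op 7 (delete): buf='VKQJE' cursor=4
After op 8 (delete): buf='VKQJ' cursor=4
After op 9 (undo): buf='VKQJE' cursor=4

Answer: VKQJE|4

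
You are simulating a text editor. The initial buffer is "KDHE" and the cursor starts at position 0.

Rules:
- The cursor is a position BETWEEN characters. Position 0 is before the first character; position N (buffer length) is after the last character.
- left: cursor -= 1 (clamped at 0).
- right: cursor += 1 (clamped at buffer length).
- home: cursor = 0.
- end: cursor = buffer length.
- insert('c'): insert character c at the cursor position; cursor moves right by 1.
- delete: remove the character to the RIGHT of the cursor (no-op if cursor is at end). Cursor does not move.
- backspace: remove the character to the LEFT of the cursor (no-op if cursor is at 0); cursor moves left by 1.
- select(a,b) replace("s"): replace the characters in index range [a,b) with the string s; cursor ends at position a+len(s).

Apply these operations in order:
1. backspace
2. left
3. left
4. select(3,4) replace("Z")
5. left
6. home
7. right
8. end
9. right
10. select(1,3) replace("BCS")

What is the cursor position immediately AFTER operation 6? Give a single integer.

Answer: 0

Derivation:
After op 1 (backspace): buf='KDHE' cursor=0
After op 2 (left): buf='KDHE' cursor=0
After op 3 (left): buf='KDHE' cursor=0
After op 4 (select(3,4) replace("Z")): buf='KDHZ' cursor=4
After op 5 (left): buf='KDHZ' cursor=3
After op 6 (home): buf='KDHZ' cursor=0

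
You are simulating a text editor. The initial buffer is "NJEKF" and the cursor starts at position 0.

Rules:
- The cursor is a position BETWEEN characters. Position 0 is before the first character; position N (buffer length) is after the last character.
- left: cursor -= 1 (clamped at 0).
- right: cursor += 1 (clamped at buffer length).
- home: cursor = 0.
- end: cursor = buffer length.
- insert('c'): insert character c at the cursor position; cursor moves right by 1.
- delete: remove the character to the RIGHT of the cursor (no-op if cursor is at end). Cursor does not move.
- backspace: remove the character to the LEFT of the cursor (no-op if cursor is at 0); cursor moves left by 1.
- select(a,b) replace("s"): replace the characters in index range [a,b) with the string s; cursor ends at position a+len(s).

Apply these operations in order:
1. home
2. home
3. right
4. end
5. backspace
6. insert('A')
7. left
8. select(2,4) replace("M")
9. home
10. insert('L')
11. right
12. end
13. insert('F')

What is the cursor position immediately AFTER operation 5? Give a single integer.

After op 1 (home): buf='NJEKF' cursor=0
After op 2 (home): buf='NJEKF' cursor=0
After op 3 (right): buf='NJEKF' cursor=1
After op 4 (end): buf='NJEKF' cursor=5
After op 5 (backspace): buf='NJEK' cursor=4

Answer: 4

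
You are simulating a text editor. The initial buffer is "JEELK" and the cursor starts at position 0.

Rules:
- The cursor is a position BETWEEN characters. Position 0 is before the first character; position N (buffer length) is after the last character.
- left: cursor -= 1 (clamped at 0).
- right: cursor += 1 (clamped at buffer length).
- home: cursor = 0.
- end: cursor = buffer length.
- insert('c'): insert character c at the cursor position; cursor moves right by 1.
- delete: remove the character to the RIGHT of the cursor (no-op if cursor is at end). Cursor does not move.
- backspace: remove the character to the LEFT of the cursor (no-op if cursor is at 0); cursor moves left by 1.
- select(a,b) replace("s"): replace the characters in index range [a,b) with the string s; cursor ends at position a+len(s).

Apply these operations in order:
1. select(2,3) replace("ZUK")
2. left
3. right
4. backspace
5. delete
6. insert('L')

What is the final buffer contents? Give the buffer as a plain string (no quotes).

Answer: JEZULK

Derivation:
After op 1 (select(2,3) replace("ZUK")): buf='JEZUKLK' cursor=5
After op 2 (left): buf='JEZUKLK' cursor=4
After op 3 (right): buf='JEZUKLK' cursor=5
After op 4 (backspace): buf='JEZULK' cursor=4
After op 5 (delete): buf='JEZUK' cursor=4
After op 6 (insert('L')): buf='JEZULK' cursor=5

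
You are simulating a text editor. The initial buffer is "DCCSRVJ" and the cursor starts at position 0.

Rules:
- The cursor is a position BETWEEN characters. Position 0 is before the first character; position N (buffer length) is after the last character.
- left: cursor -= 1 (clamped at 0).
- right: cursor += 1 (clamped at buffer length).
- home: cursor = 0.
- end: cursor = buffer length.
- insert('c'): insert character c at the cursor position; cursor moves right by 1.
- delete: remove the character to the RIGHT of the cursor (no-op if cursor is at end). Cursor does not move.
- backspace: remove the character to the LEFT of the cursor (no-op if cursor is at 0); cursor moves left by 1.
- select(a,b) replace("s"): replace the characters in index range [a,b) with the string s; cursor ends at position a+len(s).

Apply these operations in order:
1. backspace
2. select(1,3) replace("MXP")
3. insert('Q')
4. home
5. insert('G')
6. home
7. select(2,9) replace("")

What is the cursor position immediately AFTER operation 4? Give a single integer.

Answer: 0

Derivation:
After op 1 (backspace): buf='DCCSRVJ' cursor=0
After op 2 (select(1,3) replace("MXP")): buf='DMXPSRVJ' cursor=4
After op 3 (insert('Q')): buf='DMXPQSRVJ' cursor=5
After op 4 (home): buf='DMXPQSRVJ' cursor=0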